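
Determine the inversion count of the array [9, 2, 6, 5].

Finding inversions in [9, 2, 6, 5]:

(0, 1): arr[0]=9 > arr[1]=2
(0, 2): arr[0]=9 > arr[2]=6
(0, 3): arr[0]=9 > arr[3]=5
(2, 3): arr[2]=6 > arr[3]=5

Total inversions: 4

The array has 4 inversion(s): (0,1), (0,2), (0,3), (2,3). Each pair (i,j) satisfies i < j and arr[i] > arr[j].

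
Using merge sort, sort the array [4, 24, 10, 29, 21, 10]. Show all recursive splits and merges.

Merge sort trace:

Split: [4, 24, 10, 29, 21, 10] -> [4, 24, 10] and [29, 21, 10]
  Split: [4, 24, 10] -> [4] and [24, 10]
    Split: [24, 10] -> [24] and [10]
    Merge: [24] + [10] -> [10, 24]
  Merge: [4] + [10, 24] -> [4, 10, 24]
  Split: [29, 21, 10] -> [29] and [21, 10]
    Split: [21, 10] -> [21] and [10]
    Merge: [21] + [10] -> [10, 21]
  Merge: [29] + [10, 21] -> [10, 21, 29]
Merge: [4, 10, 24] + [10, 21, 29] -> [4, 10, 10, 21, 24, 29]

Final sorted array: [4, 10, 10, 21, 24, 29]

The merge sort proceeds by recursively splitting the array and merging sorted halves.
After all merges, the sorted array is [4, 10, 10, 21, 24, 29].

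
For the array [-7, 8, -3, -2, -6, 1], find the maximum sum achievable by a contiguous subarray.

Using Kadane's algorithm on [-7, 8, -3, -2, -6, 1]:

Scanning through the array:
Position 1 (value 8): max_ending_here = 8, max_so_far = 8
Position 2 (value -3): max_ending_here = 5, max_so_far = 8
Position 3 (value -2): max_ending_here = 3, max_so_far = 8
Position 4 (value -6): max_ending_here = -3, max_so_far = 8
Position 5 (value 1): max_ending_here = 1, max_so_far = 8

Maximum subarray: [8]
Maximum sum: 8

The maximum subarray is [8] with sum 8. This subarray runs from index 1 to index 1.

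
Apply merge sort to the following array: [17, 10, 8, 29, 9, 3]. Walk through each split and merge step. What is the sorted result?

Merge sort trace:

Split: [17, 10, 8, 29, 9, 3] -> [17, 10, 8] and [29, 9, 3]
  Split: [17, 10, 8] -> [17] and [10, 8]
    Split: [10, 8] -> [10] and [8]
    Merge: [10] + [8] -> [8, 10]
  Merge: [17] + [8, 10] -> [8, 10, 17]
  Split: [29, 9, 3] -> [29] and [9, 3]
    Split: [9, 3] -> [9] and [3]
    Merge: [9] + [3] -> [3, 9]
  Merge: [29] + [3, 9] -> [3, 9, 29]
Merge: [8, 10, 17] + [3, 9, 29] -> [3, 8, 9, 10, 17, 29]

Final sorted array: [3, 8, 9, 10, 17, 29]

The merge sort proceeds by recursively splitting the array and merging sorted halves.
After all merges, the sorted array is [3, 8, 9, 10, 17, 29].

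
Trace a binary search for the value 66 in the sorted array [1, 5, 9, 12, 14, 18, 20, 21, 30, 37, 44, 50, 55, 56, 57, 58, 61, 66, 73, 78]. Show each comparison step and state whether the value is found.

Binary search for 66 in [1, 5, 9, 12, 14, 18, 20, 21, 30, 37, 44, 50, 55, 56, 57, 58, 61, 66, 73, 78]:

lo=0, hi=19, mid=9, arr[mid]=37 -> 37 < 66, search right half
lo=10, hi=19, mid=14, arr[mid]=57 -> 57 < 66, search right half
lo=15, hi=19, mid=17, arr[mid]=66 -> Found target at index 17!

Binary search finds 66 at index 17 after 3 comparisons. The search repeatedly halves the search space by comparing with the middle element.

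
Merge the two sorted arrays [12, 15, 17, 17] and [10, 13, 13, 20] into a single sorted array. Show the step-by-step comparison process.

Merging process:

Compare 12 vs 10: take 10 from right. Merged: [10]
Compare 12 vs 13: take 12 from left. Merged: [10, 12]
Compare 15 vs 13: take 13 from right. Merged: [10, 12, 13]
Compare 15 vs 13: take 13 from right. Merged: [10, 12, 13, 13]
Compare 15 vs 20: take 15 from left. Merged: [10, 12, 13, 13, 15]
Compare 17 vs 20: take 17 from left. Merged: [10, 12, 13, 13, 15, 17]
Compare 17 vs 20: take 17 from left. Merged: [10, 12, 13, 13, 15, 17, 17]
Append remaining from right: [20]. Merged: [10, 12, 13, 13, 15, 17, 17, 20]

Final merged array: [10, 12, 13, 13, 15, 17, 17, 20]
Total comparisons: 7

The merged array is [10, 12, 13, 13, 15, 17, 17, 20], requiring 7 comparisons. The merge step runs in O(n) time where n is the total number of elements.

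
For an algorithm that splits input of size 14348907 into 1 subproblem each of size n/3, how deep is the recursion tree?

For divide and conquer with division factor 3:

Problem sizes at each level:
Level 0: 14348907
Level 1: 4782969
Level 2: 1594323
Level 3: 531441
Level 4: 177147
Level 5: 59049
Level 6: 19683
Level 7: 6561
Level 8: 2187
Level 9: 729
Level 10: 243
Level 11: 81
Level 12: 27
Level 13: 9
Level 14: 3
Level 15: 1

The root is level 0 and the size-1 base case is level 15 (the tree spans levels 0 through 15, i.e. 16 levels counting the root), so the depth is the number of divisions: log_3(14348907) = 15

The recursion tree depth is log_3(14348907) = 15. At each level, the problem size is divided by 3, so it takes 15 divisions to reduce to a base case of size 1. The algorithm makes 1 recursive call at each level.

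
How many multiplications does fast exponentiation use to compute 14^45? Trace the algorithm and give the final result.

Computing 14^45 by squaring (build up from 14^1; each line after the first costs one multiplication):

14^1 = 14
14^2 = (14^1)^2 = 14^2 = 196
14^4 = (14^2)^2 = 196^2 = 38416
14^5 = 14 * 14^4 = 14 * 38416 = 537824
14^10 = (14^5)^2 = 537824^2 = 289254654976
14^11 = 14 * 14^10 = 14 * 289254654976 = 4049565169664
14^22 = (14^11)^2 = 4049565169664^2 = 16398978063355821105872896
14^44 = (14^22)^2 = 16398978063355821105872896^2 = 268926481522425436988250652599945506664302107426816
14^45 = 14 * 14^44 = 14 * 268926481522425436988250652599945506664302107426816 = 3764970741313956117835509136399237093300229503975424

Result: 3764970741313956117835509136399237093300229503975424
Multiplications needed: 8 (8 lines after 14^1)

14^45 = 3764970741313956117835509136399237093300229503975424. Using exponentiation by squaring, this requires 8 multiplications. The key idea: if the exponent is even, square the half-power; if odd, multiply by the base once.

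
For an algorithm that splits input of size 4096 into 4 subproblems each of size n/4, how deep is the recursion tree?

For divide and conquer with division factor 4:

Problem sizes at each level:
Level 0: 4096
Level 1: 1024
Level 2: 256
Level 3: 64
Level 4: 16
Level 5: 4
Level 6: 1

The root is level 0 and the size-1 base case is level 6 (the tree spans levels 0 through 6, i.e. 7 levels counting the root), so the depth is the number of divisions: log_4(4096) = 6

The recursion tree depth is log_4(4096) = 6. At each level, the problem size is divided by 4, so it takes 6 divisions to reduce to a base case of size 1. The algorithm makes 4 recursive calls at each level.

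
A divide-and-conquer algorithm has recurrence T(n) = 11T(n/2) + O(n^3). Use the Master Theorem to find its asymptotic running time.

Master Theorem for T(n) = 11T(n/2) + O(n^3):

a = 11, b = 2, c = 3
log_b(a) = log_2(11) = 3.4594

Case 1: c = 3 < log_2(11) = 3.4594
T(n) = O(n^(log_2 11))

For T(n) = 11T(n/2) + O(n^3): log_2(11) = 3.4594. This is Case 1 of the Master Theorem (c < log_b(a), work dominated by leaves), giving O(n^(log_2 11)).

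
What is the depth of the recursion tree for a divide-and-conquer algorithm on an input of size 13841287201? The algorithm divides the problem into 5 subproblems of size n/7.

For divide and conquer with division factor 7:

Problem sizes at each level:
Level 0: 13841287201
Level 1: 1977326743
Level 2: 282475249
Level 3: 40353607
Level 4: 5764801
Level 5: 823543
Level 6: 117649
Level 7: 16807
Level 8: 2401
Level 9: 343
Level 10: 49
Level 11: 7
Level 12: 1

The root is level 0 and the size-1 base case is level 12 (the tree spans levels 0 through 12, i.e. 13 levels counting the root), so the depth is the number of divisions: log_7(13841287201) = 12

The recursion tree depth is log_7(13841287201) = 12. At each level, the problem size is divided by 7, so it takes 12 divisions to reduce to a base case of size 1. The algorithm makes 5 recursive calls at each level.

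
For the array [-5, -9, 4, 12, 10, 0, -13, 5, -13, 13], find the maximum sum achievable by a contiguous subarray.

Using Kadane's algorithm on [-5, -9, 4, 12, 10, 0, -13, 5, -13, 13]:

Scanning through the array:
Position 1 (value -9): max_ending_here = -9, max_so_far = -5
Position 2 (value 4): max_ending_here = 4, max_so_far = 4
Position 3 (value 12): max_ending_here = 16, max_so_far = 16
Position 4 (value 10): max_ending_here = 26, max_so_far = 26
Position 5 (value 0): max_ending_here = 26, max_so_far = 26
Position 6 (value -13): max_ending_here = 13, max_so_far = 26
Position 7 (value 5): max_ending_here = 18, max_so_far = 26
Position 8 (value -13): max_ending_here = 5, max_so_far = 26
Position 9 (value 13): max_ending_here = 18, max_so_far = 26

Maximum subarray: [4, 12, 10]
Maximum sum: 26

The maximum subarray is [4, 12, 10] with sum 26. This subarray runs from index 2 to index 4.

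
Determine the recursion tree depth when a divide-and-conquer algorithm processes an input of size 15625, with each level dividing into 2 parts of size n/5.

For divide and conquer with division factor 5:

Problem sizes at each level:
Level 0: 15625
Level 1: 3125
Level 2: 625
Level 3: 125
Level 4: 25
Level 5: 5
Level 6: 1

The root is level 0 and the size-1 base case is level 6 (the tree spans levels 0 through 6, i.e. 7 levels counting the root), so the depth is the number of divisions: log_5(15625) = 6

The recursion tree depth is log_5(15625) = 6. At each level, the problem size is divided by 5, so it takes 6 divisions to reduce to a base case of size 1. The algorithm makes 2 recursive calls at each level.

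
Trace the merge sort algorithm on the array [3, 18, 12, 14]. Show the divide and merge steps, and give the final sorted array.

Merge sort trace:

Split: [3, 18, 12, 14] -> [3, 18] and [12, 14]
  Split: [3, 18] -> [3] and [18]
  Merge: [3] + [18] -> [3, 18]
  Split: [12, 14] -> [12] and [14]
  Merge: [12] + [14] -> [12, 14]
Merge: [3, 18] + [12, 14] -> [3, 12, 14, 18]

Final sorted array: [3, 12, 14, 18]

The merge sort proceeds by recursively splitting the array and merging sorted halves.
After all merges, the sorted array is [3, 12, 14, 18].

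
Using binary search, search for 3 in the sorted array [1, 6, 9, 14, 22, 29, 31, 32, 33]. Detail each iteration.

Binary search for 3 in [1, 6, 9, 14, 22, 29, 31, 32, 33]:

lo=0, hi=8, mid=4, arr[mid]=22 -> 22 > 3, search left half
lo=0, hi=3, mid=1, arr[mid]=6 -> 6 > 3, search left half
lo=0, hi=0, mid=0, arr[mid]=1 -> 1 < 3, search right half
lo=1 > hi=0, target 3 not found

Binary search determines that 3 is not in the array after 3 comparisons. The search space was exhausted without finding the target.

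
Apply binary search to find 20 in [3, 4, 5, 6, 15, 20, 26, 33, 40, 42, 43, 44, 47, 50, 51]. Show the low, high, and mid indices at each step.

Binary search for 20 in [3, 4, 5, 6, 15, 20, 26, 33, 40, 42, 43, 44, 47, 50, 51]:

lo=0, hi=14, mid=7, arr[mid]=33 -> 33 > 20, search left half
lo=0, hi=6, mid=3, arr[mid]=6 -> 6 < 20, search right half
lo=4, hi=6, mid=5, arr[mid]=20 -> Found target at index 5!

Binary search finds 20 at index 5 after 3 comparisons. The search repeatedly halves the search space by comparing with the middle element.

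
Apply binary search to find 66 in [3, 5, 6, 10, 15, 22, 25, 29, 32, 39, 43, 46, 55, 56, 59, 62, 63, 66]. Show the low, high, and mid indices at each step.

Binary search for 66 in [3, 5, 6, 10, 15, 22, 25, 29, 32, 39, 43, 46, 55, 56, 59, 62, 63, 66]:

lo=0, hi=17, mid=8, arr[mid]=32 -> 32 < 66, search right half
lo=9, hi=17, mid=13, arr[mid]=56 -> 56 < 66, search right half
lo=14, hi=17, mid=15, arr[mid]=62 -> 62 < 66, search right half
lo=16, hi=17, mid=16, arr[mid]=63 -> 63 < 66, search right half
lo=17, hi=17, mid=17, arr[mid]=66 -> Found target at index 17!

Binary search finds 66 at index 17 after 5 comparisons. The search repeatedly halves the search space by comparing with the middle element.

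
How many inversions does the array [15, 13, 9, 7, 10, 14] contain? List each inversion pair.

Finding inversions in [15, 13, 9, 7, 10, 14]:

(0, 1): arr[0]=15 > arr[1]=13
(0, 2): arr[0]=15 > arr[2]=9
(0, 3): arr[0]=15 > arr[3]=7
(0, 4): arr[0]=15 > arr[4]=10
(0, 5): arr[0]=15 > arr[5]=14
(1, 2): arr[1]=13 > arr[2]=9
(1, 3): arr[1]=13 > arr[3]=7
(1, 4): arr[1]=13 > arr[4]=10
(2, 3): arr[2]=9 > arr[3]=7

Total inversions: 9

The array has 9 inversion(s): (0,1), (0,2), (0,3), (0,4), (0,5), (1,2), (1,3), (1,4), (2,3). Each pair (i,j) satisfies i < j and arr[i] > arr[j].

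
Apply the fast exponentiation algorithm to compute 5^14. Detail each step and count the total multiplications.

Computing 5^14 by squaring (build up from 5^1; each line after the first costs one multiplication):

5^1 = 5
5^2 = (5^1)^2 = 5^2 = 25
5^3 = 5 * 5^2 = 5 * 25 = 125
5^6 = (5^3)^2 = 125^2 = 15625
5^7 = 5 * 5^6 = 5 * 15625 = 78125
5^14 = (5^7)^2 = 78125^2 = 6103515625

Result: 6103515625
Multiplications needed: 5 (5 lines after 5^1)

5^14 = 6103515625. Using exponentiation by squaring, this requires 5 multiplications. The key idea: if the exponent is even, square the half-power; if odd, multiply by the base once.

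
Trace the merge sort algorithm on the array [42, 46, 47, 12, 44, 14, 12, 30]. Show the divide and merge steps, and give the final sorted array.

Merge sort trace:

Split: [42, 46, 47, 12, 44, 14, 12, 30] -> [42, 46, 47, 12] and [44, 14, 12, 30]
  Split: [42, 46, 47, 12] -> [42, 46] and [47, 12]
    Split: [42, 46] -> [42] and [46]
    Merge: [42] + [46] -> [42, 46]
    Split: [47, 12] -> [47] and [12]
    Merge: [47] + [12] -> [12, 47]
  Merge: [42, 46] + [12, 47] -> [12, 42, 46, 47]
  Split: [44, 14, 12, 30] -> [44, 14] and [12, 30]
    Split: [44, 14] -> [44] and [14]
    Merge: [44] + [14] -> [14, 44]
    Split: [12, 30] -> [12] and [30]
    Merge: [12] + [30] -> [12, 30]
  Merge: [14, 44] + [12, 30] -> [12, 14, 30, 44]
Merge: [12, 42, 46, 47] + [12, 14, 30, 44] -> [12, 12, 14, 30, 42, 44, 46, 47]

Final sorted array: [12, 12, 14, 30, 42, 44, 46, 47]

The merge sort proceeds by recursively splitting the array and merging sorted halves.
After all merges, the sorted array is [12, 12, 14, 30, 42, 44, 46, 47].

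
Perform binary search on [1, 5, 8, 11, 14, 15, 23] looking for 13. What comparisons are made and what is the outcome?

Binary search for 13 in [1, 5, 8, 11, 14, 15, 23]:

lo=0, hi=6, mid=3, arr[mid]=11 -> 11 < 13, search right half
lo=4, hi=6, mid=5, arr[mid]=15 -> 15 > 13, search left half
lo=4, hi=4, mid=4, arr[mid]=14 -> 14 > 13, search left half
lo=4 > hi=3, target 13 not found

Binary search determines that 13 is not in the array after 3 comparisons. The search space was exhausted without finding the target.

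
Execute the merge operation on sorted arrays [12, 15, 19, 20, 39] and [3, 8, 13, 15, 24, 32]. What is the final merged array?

Merging process:

Compare 12 vs 3: take 3 from right. Merged: [3]
Compare 12 vs 8: take 8 from right. Merged: [3, 8]
Compare 12 vs 13: take 12 from left. Merged: [3, 8, 12]
Compare 15 vs 13: take 13 from right. Merged: [3, 8, 12, 13]
Compare 15 vs 15: take 15 from left. Merged: [3, 8, 12, 13, 15]
Compare 19 vs 15: take 15 from right. Merged: [3, 8, 12, 13, 15, 15]
Compare 19 vs 24: take 19 from left. Merged: [3, 8, 12, 13, 15, 15, 19]
Compare 20 vs 24: take 20 from left. Merged: [3, 8, 12, 13, 15, 15, 19, 20]
Compare 39 vs 24: take 24 from right. Merged: [3, 8, 12, 13, 15, 15, 19, 20, 24]
Compare 39 vs 32: take 32 from right. Merged: [3, 8, 12, 13, 15, 15, 19, 20, 24, 32]
Append remaining from left: [39]. Merged: [3, 8, 12, 13, 15, 15, 19, 20, 24, 32, 39]

Final merged array: [3, 8, 12, 13, 15, 15, 19, 20, 24, 32, 39]
Total comparisons: 10

The merged array is [3, 8, 12, 13, 15, 15, 19, 20, 24, 32, 39], requiring 10 comparisons. The merge step runs in O(n) time where n is the total number of elements.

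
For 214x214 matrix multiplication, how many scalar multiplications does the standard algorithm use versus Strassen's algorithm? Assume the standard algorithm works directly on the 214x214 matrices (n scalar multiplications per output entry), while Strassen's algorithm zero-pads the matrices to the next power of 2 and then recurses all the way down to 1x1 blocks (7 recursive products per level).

Matrix multiplication for 214x214 matrices:

Strassen's algorithm requires power-of-2 dimensions. Pad 214x214 to 256x256 (next power of 2).

Standard algorithm: 214^3 = 9800344 multiplications
Strassen's algorithm: 7^(log2(256)) = 7^8 = 5764801 multiplications
Savings: 9800344 - 5764801 = 4035543 multiplications

Standard: 9800344 multiplications (214^3). Strassen: 5764801 multiplications (7^8, after padding to 256x256). Strassen reduces 8 recursive multiplications to 7 at each level.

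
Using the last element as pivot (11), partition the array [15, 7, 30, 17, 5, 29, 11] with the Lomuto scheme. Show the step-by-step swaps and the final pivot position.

Lomuto partition with pivot = 11:

Initial array: [15, 7, 30, 17, 5, 29, 11]

arr[0]=15 > 11: no swap
arr[1]=7 <= 11: swap with position 0, array becomes [7, 15, 30, 17, 5, 29, 11]
arr[2]=30 > 11: no swap
arr[3]=17 > 11: no swap
arr[4]=5 <= 11: swap with position 1, array becomes [7, 5, 30, 17, 15, 29, 11]
arr[5]=29 > 11: no swap

Place pivot at position 2: [7, 5, 11, 17, 15, 29, 30]
Pivot position: 2

After partitioning with pivot 11, the array becomes [7, 5, 11, 17, 15, 29, 30]. The pivot is placed at index 2. All elements to the left of the pivot are <= 11, and all elements to the right are > 11.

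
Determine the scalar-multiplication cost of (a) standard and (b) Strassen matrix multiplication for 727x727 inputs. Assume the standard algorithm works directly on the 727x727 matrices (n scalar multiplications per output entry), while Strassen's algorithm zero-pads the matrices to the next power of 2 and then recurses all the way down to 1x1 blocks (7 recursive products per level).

Matrix multiplication for 727x727 matrices:

Strassen's algorithm requires power-of-2 dimensions. Pad 727x727 to 1024x1024 (next power of 2).

Standard algorithm: 727^3 = 384240583 multiplications
Strassen's algorithm: 7^(log2(1024)) = 7^10 = 282475249 multiplications
Savings: 384240583 - 282475249 = 101765334 multiplications

Standard: 384240583 multiplications (727^3). Strassen: 282475249 multiplications (7^10, after padding to 1024x1024). Strassen reduces 8 recursive multiplications to 7 at each level.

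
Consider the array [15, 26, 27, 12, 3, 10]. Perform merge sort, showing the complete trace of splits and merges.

Merge sort trace:

Split: [15, 26, 27, 12, 3, 10] -> [15, 26, 27] and [12, 3, 10]
  Split: [15, 26, 27] -> [15] and [26, 27]
    Split: [26, 27] -> [26] and [27]
    Merge: [26] + [27] -> [26, 27]
  Merge: [15] + [26, 27] -> [15, 26, 27]
  Split: [12, 3, 10] -> [12] and [3, 10]
    Split: [3, 10] -> [3] and [10]
    Merge: [3] + [10] -> [3, 10]
  Merge: [12] + [3, 10] -> [3, 10, 12]
Merge: [15, 26, 27] + [3, 10, 12] -> [3, 10, 12, 15, 26, 27]

Final sorted array: [3, 10, 12, 15, 26, 27]

The merge sort proceeds by recursively splitting the array and merging sorted halves.
After all merges, the sorted array is [3, 10, 12, 15, 26, 27].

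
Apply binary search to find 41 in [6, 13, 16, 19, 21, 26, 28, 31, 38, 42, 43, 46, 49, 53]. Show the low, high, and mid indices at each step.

Binary search for 41 in [6, 13, 16, 19, 21, 26, 28, 31, 38, 42, 43, 46, 49, 53]:

lo=0, hi=13, mid=6, arr[mid]=28 -> 28 < 41, search right half
lo=7, hi=13, mid=10, arr[mid]=43 -> 43 > 41, search left half
lo=7, hi=9, mid=8, arr[mid]=38 -> 38 < 41, search right half
lo=9, hi=9, mid=9, arr[mid]=42 -> 42 > 41, search left half
lo=9 > hi=8, target 41 not found

Binary search determines that 41 is not in the array after 4 comparisons. The search space was exhausted without finding the target.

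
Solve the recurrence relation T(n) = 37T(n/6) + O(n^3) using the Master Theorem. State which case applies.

Master Theorem for T(n) = 37T(n/6) + O(n^3):

a = 37, b = 6, c = 3
log_b(a) = log_6(37) = 2.0153

Case 3: c = 3 > log_6(37) = 2.0153
T(n) = O(n^3) = O(n^3)

For T(n) = 37T(n/6) + O(n^3): log_6(37) = 2.0153. This is Case 3 of the Master Theorem (c > log_b(a), work dominated by root), giving O(n^3).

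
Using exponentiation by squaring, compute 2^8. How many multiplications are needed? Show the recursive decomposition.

Computing 2^8 by squaring (build up from 2^1; each line after the first costs one multiplication):

2^1 = 2
2^2 = (2^1)^2 = 2^2 = 4
2^4 = (2^2)^2 = 4^2 = 16
2^8 = (2^4)^2 = 16^2 = 256

Result: 256
Multiplications needed: 3 (3 lines after 2^1)

2^8 = 256. Using exponentiation by squaring, this requires 3 multiplications. The key idea: if the exponent is even, square the half-power; if odd, multiply by the base once.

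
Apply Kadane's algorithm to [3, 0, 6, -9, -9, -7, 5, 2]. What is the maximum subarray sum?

Using Kadane's algorithm on [3, 0, 6, -9, -9, -7, 5, 2]:

Scanning through the array:
Position 1 (value 0): max_ending_here = 3, max_so_far = 3
Position 2 (value 6): max_ending_here = 9, max_so_far = 9
Position 3 (value -9): max_ending_here = 0, max_so_far = 9
Position 4 (value -9): max_ending_here = -9, max_so_far = 9
Position 5 (value -7): max_ending_here = -7, max_so_far = 9
Position 6 (value 5): max_ending_here = 5, max_so_far = 9
Position 7 (value 2): max_ending_here = 7, max_so_far = 9

Maximum subarray: [3, 0, 6]
Maximum sum: 9

The maximum subarray is [3, 0, 6] with sum 9. This subarray runs from index 0 to index 2.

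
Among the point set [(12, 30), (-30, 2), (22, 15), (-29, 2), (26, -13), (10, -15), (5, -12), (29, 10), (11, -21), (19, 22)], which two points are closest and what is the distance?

Computing all pairwise distances among 10 points:

d((12, 30), (-30, 2)) = 50.4777
d((12, 30), (22, 15)) = 18.0278
d((12, 30), (-29, 2)) = 49.6488
d((12, 30), (26, -13)) = 45.2217
d((12, 30), (10, -15)) = 45.0444
d((12, 30), (5, -12)) = 42.5793
d((12, 30), (29, 10)) = 26.2488
d((12, 30), (11, -21)) = 51.0098
d((12, 30), (19, 22)) = 10.6301
d((-30, 2), (22, 15)) = 53.6004
d((-30, 2), (-29, 2)) = 1.0 <-- minimum
d((-30, 2), (26, -13)) = 57.9741
d((-30, 2), (10, -15)) = 43.4626
d((-30, 2), (5, -12)) = 37.6962
d((-30, 2), (29, 10)) = 59.5399
d((-30, 2), (11, -21)) = 47.0106
d((-30, 2), (19, 22)) = 52.9245
d((22, 15), (-29, 2)) = 52.6308
d((22, 15), (26, -13)) = 28.2843
d((22, 15), (10, -15)) = 32.311
d((22, 15), (5, -12)) = 31.9061
d((22, 15), (29, 10)) = 8.6023
d((22, 15), (11, -21)) = 37.6431
d((22, 15), (19, 22)) = 7.6158
d((-29, 2), (26, -13)) = 57.0088
d((-29, 2), (10, -15)) = 42.5441
d((-29, 2), (5, -12)) = 36.7696
d((-29, 2), (29, 10)) = 58.5491
d((-29, 2), (11, -21)) = 46.1411
d((-29, 2), (19, 22)) = 52.0
d((26, -13), (10, -15)) = 16.1245
d((26, -13), (5, -12)) = 21.0238
d((26, -13), (29, 10)) = 23.1948
d((26, -13), (11, -21)) = 17.0
d((26, -13), (19, 22)) = 35.6931
d((10, -15), (5, -12)) = 5.831
d((10, -15), (29, 10)) = 31.4006
d((10, -15), (11, -21)) = 6.0828
d((10, -15), (19, 22)) = 38.0789
d((5, -12), (29, 10)) = 32.5576
d((5, -12), (11, -21)) = 10.8167
d((5, -12), (19, 22)) = 36.7696
d((29, 10), (11, -21)) = 35.8469
d((29, 10), (19, 22)) = 15.6205
d((11, -21), (19, 22)) = 43.7379

Closest pair: (-30, 2) and (-29, 2) with distance 1.0

The closest pair is (-30, 2) and (-29, 2) with Euclidean distance 1.0. For 10 points, brute-force pairwise comparison is shown above. For large n, the divide-and-conquer algorithm (sort by x, recurse on halves, check the dividing strip) achieves O(n log n).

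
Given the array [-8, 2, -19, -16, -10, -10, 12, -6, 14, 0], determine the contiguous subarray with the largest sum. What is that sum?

Using Kadane's algorithm on [-8, 2, -19, -16, -10, -10, 12, -6, 14, 0]:

Scanning through the array:
Position 1 (value 2): max_ending_here = 2, max_so_far = 2
Position 2 (value -19): max_ending_here = -17, max_so_far = 2
Position 3 (value -16): max_ending_here = -16, max_so_far = 2
Position 4 (value -10): max_ending_here = -10, max_so_far = 2
Position 5 (value -10): max_ending_here = -10, max_so_far = 2
Position 6 (value 12): max_ending_here = 12, max_so_far = 12
Position 7 (value -6): max_ending_here = 6, max_so_far = 12
Position 8 (value 14): max_ending_here = 20, max_so_far = 20
Position 9 (value 0): max_ending_here = 20, max_so_far = 20

Maximum subarray: [12, -6, 14]
Maximum sum: 20

The maximum subarray is [12, -6, 14] with sum 20. This subarray runs from index 6 to index 8.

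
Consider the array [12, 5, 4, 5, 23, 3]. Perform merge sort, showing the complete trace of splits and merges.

Merge sort trace:

Split: [12, 5, 4, 5, 23, 3] -> [12, 5, 4] and [5, 23, 3]
  Split: [12, 5, 4] -> [12] and [5, 4]
    Split: [5, 4] -> [5] and [4]
    Merge: [5] + [4] -> [4, 5]
  Merge: [12] + [4, 5] -> [4, 5, 12]
  Split: [5, 23, 3] -> [5] and [23, 3]
    Split: [23, 3] -> [23] and [3]
    Merge: [23] + [3] -> [3, 23]
  Merge: [5] + [3, 23] -> [3, 5, 23]
Merge: [4, 5, 12] + [3, 5, 23] -> [3, 4, 5, 5, 12, 23]

Final sorted array: [3, 4, 5, 5, 12, 23]

The merge sort proceeds by recursively splitting the array and merging sorted halves.
After all merges, the sorted array is [3, 4, 5, 5, 12, 23].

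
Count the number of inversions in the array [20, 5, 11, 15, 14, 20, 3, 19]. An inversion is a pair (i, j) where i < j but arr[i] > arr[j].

Finding inversions in [20, 5, 11, 15, 14, 20, 3, 19]:

(0, 1): arr[0]=20 > arr[1]=5
(0, 2): arr[0]=20 > arr[2]=11
(0, 3): arr[0]=20 > arr[3]=15
(0, 4): arr[0]=20 > arr[4]=14
(0, 6): arr[0]=20 > arr[6]=3
(0, 7): arr[0]=20 > arr[7]=19
(1, 6): arr[1]=5 > arr[6]=3
(2, 6): arr[2]=11 > arr[6]=3
(3, 4): arr[3]=15 > arr[4]=14
(3, 6): arr[3]=15 > arr[6]=3
(4, 6): arr[4]=14 > arr[6]=3
(5, 6): arr[5]=20 > arr[6]=3
(5, 7): arr[5]=20 > arr[7]=19

Total inversions: 13

The array has 13 inversion(s): (0,1), (0,2), (0,3), (0,4), (0,6), (0,7), (1,6), (2,6), (3,4), (3,6), (4,6), (5,6), (5,7). Each pair (i,j) satisfies i < j and arr[i] > arr[j].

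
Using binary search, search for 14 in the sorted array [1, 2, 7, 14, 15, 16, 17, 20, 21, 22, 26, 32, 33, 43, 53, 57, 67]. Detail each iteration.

Binary search for 14 in [1, 2, 7, 14, 15, 16, 17, 20, 21, 22, 26, 32, 33, 43, 53, 57, 67]:

lo=0, hi=16, mid=8, arr[mid]=21 -> 21 > 14, search left half
lo=0, hi=7, mid=3, arr[mid]=14 -> Found target at index 3!

Binary search finds 14 at index 3 after 2 comparisons. The search repeatedly halves the search space by comparing with the middle element.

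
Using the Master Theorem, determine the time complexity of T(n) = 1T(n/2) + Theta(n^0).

Master Theorem for T(n) = 1T(n/2) + O(n^0):

a = 1, b = 2, c = 0
log_b(a) = log_2(1) = 0.0000

Case 2: c = 0 = log_2(1) = 0.0000
T(n) = O(n^0 log n) = O(log n)

For T(n) = 1T(n/2) + O(n^0): log_2(1) = 0.0000. This is Case 2 of the Master Theorem (c = log_b(a), equal work at all levels), giving O(log n).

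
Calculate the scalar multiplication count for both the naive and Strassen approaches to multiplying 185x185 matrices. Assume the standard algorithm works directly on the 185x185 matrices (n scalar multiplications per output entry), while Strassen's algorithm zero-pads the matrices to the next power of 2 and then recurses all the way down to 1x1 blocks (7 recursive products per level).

Matrix multiplication for 185x185 matrices:

Strassen's algorithm requires power-of-2 dimensions. Pad 185x185 to 256x256 (next power of 2).

Standard algorithm: 185^3 = 6331625 multiplications
Strassen's algorithm: 7^(log2(256)) = 7^8 = 5764801 multiplications
Savings: 6331625 - 5764801 = 566824 multiplications

Standard: 6331625 multiplications (185^3). Strassen: 5764801 multiplications (7^8, after padding to 256x256). Strassen reduces 8 recursive multiplications to 7 at each level.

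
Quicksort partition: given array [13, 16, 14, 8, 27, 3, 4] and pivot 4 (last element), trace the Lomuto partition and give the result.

Lomuto partition with pivot = 4:

Initial array: [13, 16, 14, 8, 27, 3, 4]

arr[0]=13 > 4: no swap
arr[1]=16 > 4: no swap
arr[2]=14 > 4: no swap
arr[3]=8 > 4: no swap
arr[4]=27 > 4: no swap
arr[5]=3 <= 4: swap with position 0, array becomes [3, 16, 14, 8, 27, 13, 4]

Place pivot at position 1: [3, 4, 14, 8, 27, 13, 16]
Pivot position: 1

After partitioning with pivot 4, the array becomes [3, 4, 14, 8, 27, 13, 16]. The pivot is placed at index 1. All elements to the left of the pivot are <= 4, and all elements to the right are > 4.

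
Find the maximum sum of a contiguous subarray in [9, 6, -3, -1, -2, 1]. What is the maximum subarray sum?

Using Kadane's algorithm on [9, 6, -3, -1, -2, 1]:

Scanning through the array:
Position 1 (value 6): max_ending_here = 15, max_so_far = 15
Position 2 (value -3): max_ending_here = 12, max_so_far = 15
Position 3 (value -1): max_ending_here = 11, max_so_far = 15
Position 4 (value -2): max_ending_here = 9, max_so_far = 15
Position 5 (value 1): max_ending_here = 10, max_so_far = 15

Maximum subarray: [9, 6]
Maximum sum: 15

The maximum subarray is [9, 6] with sum 15. This subarray runs from index 0 to index 1.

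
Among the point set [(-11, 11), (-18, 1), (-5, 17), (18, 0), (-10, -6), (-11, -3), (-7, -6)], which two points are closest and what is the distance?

Computing all pairwise distances among 7 points:

d((-11, 11), (-18, 1)) = 12.2066
d((-11, 11), (-5, 17)) = 8.4853
d((-11, 11), (18, 0)) = 31.0161
d((-11, 11), (-10, -6)) = 17.0294
d((-11, 11), (-11, -3)) = 14.0
d((-11, 11), (-7, -6)) = 17.4642
d((-18, 1), (-5, 17)) = 20.6155
d((-18, 1), (18, 0)) = 36.0139
d((-18, 1), (-10, -6)) = 10.6301
d((-18, 1), (-11, -3)) = 8.0623
d((-18, 1), (-7, -6)) = 13.0384
d((-5, 17), (18, 0)) = 28.6007
d((-5, 17), (-10, -6)) = 23.5372
d((-5, 17), (-11, -3)) = 20.8806
d((-5, 17), (-7, -6)) = 23.0868
d((18, 0), (-10, -6)) = 28.6356
d((18, 0), (-11, -3)) = 29.1548
d((18, 0), (-7, -6)) = 25.7099
d((-10, -6), (-11, -3)) = 3.1623
d((-10, -6), (-7, -6)) = 3.0 <-- minimum
d((-11, -3), (-7, -6)) = 5.0

Closest pair: (-10, -6) and (-7, -6) with distance 3.0

The closest pair is (-10, -6) and (-7, -6) with Euclidean distance 3.0. For 7 points, brute-force pairwise comparison is shown above. For large n, the divide-and-conquer algorithm (sort by x, recurse on halves, check the dividing strip) achieves O(n log n).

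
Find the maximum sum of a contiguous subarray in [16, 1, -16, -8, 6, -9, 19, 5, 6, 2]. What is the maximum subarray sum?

Using Kadane's algorithm on [16, 1, -16, -8, 6, -9, 19, 5, 6, 2]:

Scanning through the array:
Position 1 (value 1): max_ending_here = 17, max_so_far = 17
Position 2 (value -16): max_ending_here = 1, max_so_far = 17
Position 3 (value -8): max_ending_here = -7, max_so_far = 17
Position 4 (value 6): max_ending_here = 6, max_so_far = 17
Position 5 (value -9): max_ending_here = -3, max_so_far = 17
Position 6 (value 19): max_ending_here = 19, max_so_far = 19
Position 7 (value 5): max_ending_here = 24, max_so_far = 24
Position 8 (value 6): max_ending_here = 30, max_so_far = 30
Position 9 (value 2): max_ending_here = 32, max_so_far = 32

Maximum subarray: [19, 5, 6, 2]
Maximum sum: 32

The maximum subarray is [19, 5, 6, 2] with sum 32. This subarray runs from index 6 to index 9.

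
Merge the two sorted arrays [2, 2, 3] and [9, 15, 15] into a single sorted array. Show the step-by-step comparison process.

Merging process:

Compare 2 vs 9: take 2 from left. Merged: [2]
Compare 2 vs 9: take 2 from left. Merged: [2, 2]
Compare 3 vs 9: take 3 from left. Merged: [2, 2, 3]
Append remaining from right: [9, 15, 15]. Merged: [2, 2, 3, 9, 15, 15]

Final merged array: [2, 2, 3, 9, 15, 15]
Total comparisons: 3

The merged array is [2, 2, 3, 9, 15, 15], requiring 3 comparisons. The merge step runs in O(n) time where n is the total number of elements.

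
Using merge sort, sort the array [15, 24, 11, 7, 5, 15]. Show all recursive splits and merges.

Merge sort trace:

Split: [15, 24, 11, 7, 5, 15] -> [15, 24, 11] and [7, 5, 15]
  Split: [15, 24, 11] -> [15] and [24, 11]
    Split: [24, 11] -> [24] and [11]
    Merge: [24] + [11] -> [11, 24]
  Merge: [15] + [11, 24] -> [11, 15, 24]
  Split: [7, 5, 15] -> [7] and [5, 15]
    Split: [5, 15] -> [5] and [15]
    Merge: [5] + [15] -> [5, 15]
  Merge: [7] + [5, 15] -> [5, 7, 15]
Merge: [11, 15, 24] + [5, 7, 15] -> [5, 7, 11, 15, 15, 24]

Final sorted array: [5, 7, 11, 15, 15, 24]

The merge sort proceeds by recursively splitting the array and merging sorted halves.
After all merges, the sorted array is [5, 7, 11, 15, 15, 24].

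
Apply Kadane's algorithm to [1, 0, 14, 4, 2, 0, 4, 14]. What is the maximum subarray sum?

Using Kadane's algorithm on [1, 0, 14, 4, 2, 0, 4, 14]:

Scanning through the array:
Position 1 (value 0): max_ending_here = 1, max_so_far = 1
Position 2 (value 14): max_ending_here = 15, max_so_far = 15
Position 3 (value 4): max_ending_here = 19, max_so_far = 19
Position 4 (value 2): max_ending_here = 21, max_so_far = 21
Position 5 (value 0): max_ending_here = 21, max_so_far = 21
Position 6 (value 4): max_ending_here = 25, max_so_far = 25
Position 7 (value 14): max_ending_here = 39, max_so_far = 39

Maximum subarray: [1, 0, 14, 4, 2, 0, 4, 14]
Maximum sum: 39

The maximum subarray is [1, 0, 14, 4, 2, 0, 4, 14] with sum 39. This subarray runs from index 0 to index 7.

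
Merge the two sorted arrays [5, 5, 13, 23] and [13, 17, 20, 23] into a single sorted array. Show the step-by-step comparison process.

Merging process:

Compare 5 vs 13: take 5 from left. Merged: [5]
Compare 5 vs 13: take 5 from left. Merged: [5, 5]
Compare 13 vs 13: take 13 from left. Merged: [5, 5, 13]
Compare 23 vs 13: take 13 from right. Merged: [5, 5, 13, 13]
Compare 23 vs 17: take 17 from right. Merged: [5, 5, 13, 13, 17]
Compare 23 vs 20: take 20 from right. Merged: [5, 5, 13, 13, 17, 20]
Compare 23 vs 23: take 23 from left. Merged: [5, 5, 13, 13, 17, 20, 23]
Append remaining from right: [23]. Merged: [5, 5, 13, 13, 17, 20, 23, 23]

Final merged array: [5, 5, 13, 13, 17, 20, 23, 23]
Total comparisons: 7

The merged array is [5, 5, 13, 13, 17, 20, 23, 23], requiring 7 comparisons. The merge step runs in O(n) time where n is the total number of elements.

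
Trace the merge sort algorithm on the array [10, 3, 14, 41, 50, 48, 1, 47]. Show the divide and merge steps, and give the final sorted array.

Merge sort trace:

Split: [10, 3, 14, 41, 50, 48, 1, 47] -> [10, 3, 14, 41] and [50, 48, 1, 47]
  Split: [10, 3, 14, 41] -> [10, 3] and [14, 41]
    Split: [10, 3] -> [10] and [3]
    Merge: [10] + [3] -> [3, 10]
    Split: [14, 41] -> [14] and [41]
    Merge: [14] + [41] -> [14, 41]
  Merge: [3, 10] + [14, 41] -> [3, 10, 14, 41]
  Split: [50, 48, 1, 47] -> [50, 48] and [1, 47]
    Split: [50, 48] -> [50] and [48]
    Merge: [50] + [48] -> [48, 50]
    Split: [1, 47] -> [1] and [47]
    Merge: [1] + [47] -> [1, 47]
  Merge: [48, 50] + [1, 47] -> [1, 47, 48, 50]
Merge: [3, 10, 14, 41] + [1, 47, 48, 50] -> [1, 3, 10, 14, 41, 47, 48, 50]

Final sorted array: [1, 3, 10, 14, 41, 47, 48, 50]

The merge sort proceeds by recursively splitting the array and merging sorted halves.
After all merges, the sorted array is [1, 3, 10, 14, 41, 47, 48, 50].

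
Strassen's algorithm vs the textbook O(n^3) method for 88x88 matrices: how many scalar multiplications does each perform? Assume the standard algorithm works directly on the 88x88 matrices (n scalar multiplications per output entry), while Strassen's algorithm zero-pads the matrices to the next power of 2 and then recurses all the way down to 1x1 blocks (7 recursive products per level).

Matrix multiplication for 88x88 matrices:

Strassen's algorithm requires power-of-2 dimensions. Pad 88x88 to 128x128 (next power of 2).

Standard algorithm: 88^3 = 681472 multiplications
Strassen's algorithm: 7^(log2(128)) = 7^7 = 823543 multiplications
Difference: 681472 - 823543 = -142071 (Strassen uses MORE here due to padding overhead — for small or just-over-power-of-2 n, padding can outweigh the per-level savings)

Standard: 681472 multiplications (88^3). Strassen: 823543 multiplications (7^7, after padding to 128x128). Strassen reduces 8 recursive multiplications to 7 at each level.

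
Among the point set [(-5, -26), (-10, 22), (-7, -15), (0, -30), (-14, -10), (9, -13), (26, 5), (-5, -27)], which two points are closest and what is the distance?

Computing all pairwise distances among 8 points:

d((-5, -26), (-10, 22)) = 48.2597
d((-5, -26), (-7, -15)) = 11.1803
d((-5, -26), (0, -30)) = 6.4031
d((-5, -26), (-14, -10)) = 18.3576
d((-5, -26), (9, -13)) = 19.105
d((-5, -26), (26, 5)) = 43.8406
d((-5, -26), (-5, -27)) = 1.0 <-- minimum
d((-10, 22), (-7, -15)) = 37.1214
d((-10, 22), (0, -30)) = 52.9528
d((-10, 22), (-14, -10)) = 32.249
d((-10, 22), (9, -13)) = 39.8246
d((-10, 22), (26, 5)) = 39.8121
d((-10, 22), (-5, -27)) = 49.2544
d((-7, -15), (0, -30)) = 16.5529
d((-7, -15), (-14, -10)) = 8.6023
d((-7, -15), (9, -13)) = 16.1245
d((-7, -15), (26, 5)) = 38.5876
d((-7, -15), (-5, -27)) = 12.1655
d((0, -30), (-14, -10)) = 24.4131
d((0, -30), (9, -13)) = 19.2354
d((0, -30), (26, 5)) = 43.6005
d((0, -30), (-5, -27)) = 5.831
d((-14, -10), (9, -13)) = 23.1948
d((-14, -10), (26, 5)) = 42.72
d((-14, -10), (-5, -27)) = 19.2354
d((9, -13), (26, 5)) = 24.7588
d((9, -13), (-5, -27)) = 19.799
d((26, 5), (-5, -27)) = 44.5533

Closest pair: (-5, -26) and (-5, -27) with distance 1.0

The closest pair is (-5, -26) and (-5, -27) with Euclidean distance 1.0. For 8 points, brute-force pairwise comparison is shown above. For large n, the divide-and-conquer algorithm (sort by x, recurse on halves, check the dividing strip) achieves O(n log n).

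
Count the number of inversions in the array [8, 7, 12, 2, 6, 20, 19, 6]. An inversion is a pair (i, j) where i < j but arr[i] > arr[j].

Finding inversions in [8, 7, 12, 2, 6, 20, 19, 6]:

(0, 1): arr[0]=8 > arr[1]=7
(0, 3): arr[0]=8 > arr[3]=2
(0, 4): arr[0]=8 > arr[4]=6
(0, 7): arr[0]=8 > arr[7]=6
(1, 3): arr[1]=7 > arr[3]=2
(1, 4): arr[1]=7 > arr[4]=6
(1, 7): arr[1]=7 > arr[7]=6
(2, 3): arr[2]=12 > arr[3]=2
(2, 4): arr[2]=12 > arr[4]=6
(2, 7): arr[2]=12 > arr[7]=6
(5, 6): arr[5]=20 > arr[6]=19
(5, 7): arr[5]=20 > arr[7]=6
(6, 7): arr[6]=19 > arr[7]=6

Total inversions: 13

The array has 13 inversion(s): (0,1), (0,3), (0,4), (0,7), (1,3), (1,4), (1,7), (2,3), (2,4), (2,7), (5,6), (5,7), (6,7). Each pair (i,j) satisfies i < j and arr[i] > arr[j].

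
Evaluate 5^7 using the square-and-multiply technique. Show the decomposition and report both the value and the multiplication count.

Computing 5^7 by squaring (build up from 5^1; each line after the first costs one multiplication):

5^1 = 5
5^2 = (5^1)^2 = 5^2 = 25
5^3 = 5 * 5^2 = 5 * 25 = 125
5^6 = (5^3)^2 = 125^2 = 15625
5^7 = 5 * 5^6 = 5 * 15625 = 78125

Result: 78125
Multiplications needed: 4 (4 lines after 5^1)

5^7 = 78125. Using exponentiation by squaring, this requires 4 multiplications. The key idea: if the exponent is even, square the half-power; if odd, multiply by the base once.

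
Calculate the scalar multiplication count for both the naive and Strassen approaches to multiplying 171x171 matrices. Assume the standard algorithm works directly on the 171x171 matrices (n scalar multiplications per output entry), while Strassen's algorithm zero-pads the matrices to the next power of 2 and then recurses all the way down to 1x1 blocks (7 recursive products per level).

Matrix multiplication for 171x171 matrices:

Strassen's algorithm requires power-of-2 dimensions. Pad 171x171 to 256x256 (next power of 2).

Standard algorithm: 171^3 = 5000211 multiplications
Strassen's algorithm: 7^(log2(256)) = 7^8 = 5764801 multiplications
Difference: 5000211 - 5764801 = -764590 (Strassen uses MORE here due to padding overhead — for small or just-over-power-of-2 n, padding can outweigh the per-level savings)

Standard: 5000211 multiplications (171^3). Strassen: 5764801 multiplications (7^8, after padding to 256x256). Strassen reduces 8 recursive multiplications to 7 at each level.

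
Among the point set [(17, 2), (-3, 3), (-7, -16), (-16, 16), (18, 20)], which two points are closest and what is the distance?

Computing all pairwise distances among 5 points:

d((17, 2), (-3, 3)) = 20.025
d((17, 2), (-7, -16)) = 30.0
d((17, 2), (-16, 16)) = 35.8469
d((17, 2), (18, 20)) = 18.0278 <-- minimum
d((-3, 3), (-7, -16)) = 19.4165
d((-3, 3), (-16, 16)) = 18.3848
d((-3, 3), (18, 20)) = 27.0185
d((-7, -16), (-16, 16)) = 33.2415
d((-7, -16), (18, 20)) = 43.8292
d((-16, 16), (18, 20)) = 34.2345

Closest pair: (17, 2) and (18, 20) with distance 18.0278

The closest pair is (17, 2) and (18, 20) with Euclidean distance 18.0278. For 5 points, brute-force pairwise comparison is shown above. For large n, the divide-and-conquer algorithm (sort by x, recurse on halves, check the dividing strip) achieves O(n log n).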